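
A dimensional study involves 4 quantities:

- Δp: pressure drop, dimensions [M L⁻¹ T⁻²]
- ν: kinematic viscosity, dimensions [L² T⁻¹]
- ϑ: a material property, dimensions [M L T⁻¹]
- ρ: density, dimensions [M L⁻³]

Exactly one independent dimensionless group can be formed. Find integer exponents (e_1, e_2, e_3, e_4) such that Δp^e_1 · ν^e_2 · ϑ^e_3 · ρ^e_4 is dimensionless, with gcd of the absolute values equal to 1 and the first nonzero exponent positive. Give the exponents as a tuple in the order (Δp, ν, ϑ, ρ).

(1, -3, 1, -2)

M: e_1·(1) + e_2·(0) + e_3·(1) + e_4·(1) = 0
L: e_1·(-1) + e_2·(2) + e_3·(1) + e_4·(-3) = 0
T: e_1·(-2) + e_2·(-1) + e_3·(-1) + e_4·(0) = 0
Solving this homogeneous linear system for the smallest-integer solution (first nonzero entry positive) gives (1, -3, 1, -2).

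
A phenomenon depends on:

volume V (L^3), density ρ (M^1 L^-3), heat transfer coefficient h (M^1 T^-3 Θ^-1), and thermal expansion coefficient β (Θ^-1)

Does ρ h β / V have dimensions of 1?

Sum the exponent of each base dimension across the product:
  M: −[V]_M + [ρ]_M + [h]_M + [β]_M = −(0) + (1) + (1) + (0) = 2
  L: −[V]_L + [ρ]_L + [h]_L + [β]_L = −(3) + (-3) + (0) + (0) = -6
  T: −[V]_T + [ρ]_T + [h]_T + [β]_T = −(0) + (0) + (-3) + (0) = -3
  Θ: −[V]_Θ + [ρ]_Θ + [h]_Θ + [β]_Θ = −(0) + (0) + (-1) + (-1) = -2
Net dimensions [M² L⁻⁶ T⁻³ Θ⁻²] ≠ [1] — not dimensionless.

no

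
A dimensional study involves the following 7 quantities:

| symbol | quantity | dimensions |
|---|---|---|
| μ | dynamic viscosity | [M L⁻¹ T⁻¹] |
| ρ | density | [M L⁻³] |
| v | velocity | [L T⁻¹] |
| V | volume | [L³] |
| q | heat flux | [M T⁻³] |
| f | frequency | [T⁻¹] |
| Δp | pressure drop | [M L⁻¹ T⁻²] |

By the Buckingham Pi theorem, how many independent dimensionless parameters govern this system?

There are 7 variables and 3 base dimensions (M, L, T).
The dimension matrix has rank 3.
Independent dimensionless groups: 7 − 3 = 4.

4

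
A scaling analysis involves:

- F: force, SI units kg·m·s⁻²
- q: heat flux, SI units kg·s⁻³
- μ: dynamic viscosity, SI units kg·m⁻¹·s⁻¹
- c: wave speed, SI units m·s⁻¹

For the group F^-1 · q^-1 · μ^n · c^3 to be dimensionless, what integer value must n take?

Balance the M exponent: (1)·n from μ, plus −(1) − (1) + 3·(0) = -2 from the rest, must sum to zero.
n − 2 = 0, so n = 2.

2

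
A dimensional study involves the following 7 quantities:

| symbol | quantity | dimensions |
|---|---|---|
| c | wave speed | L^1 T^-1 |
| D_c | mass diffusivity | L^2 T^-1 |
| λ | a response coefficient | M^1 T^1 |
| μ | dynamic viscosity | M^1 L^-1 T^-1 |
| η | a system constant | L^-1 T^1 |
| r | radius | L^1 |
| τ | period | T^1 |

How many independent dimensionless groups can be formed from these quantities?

There are 7 variables and 3 base dimensions (M, L, T).
The dimension matrix has rank 3.
Independent dimensionless groups: 7 − 3 = 4.

4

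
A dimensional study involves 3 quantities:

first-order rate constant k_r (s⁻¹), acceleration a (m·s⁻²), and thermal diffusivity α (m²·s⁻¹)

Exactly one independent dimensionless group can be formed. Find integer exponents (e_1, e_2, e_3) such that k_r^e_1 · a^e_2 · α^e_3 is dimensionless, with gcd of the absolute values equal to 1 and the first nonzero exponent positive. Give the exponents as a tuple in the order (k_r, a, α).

(3, -2, 1)

L: e_1·(0) + e_2·(1) + e_3·(2) = 0
T: e_1·(-1) + e_2·(-2) + e_3·(-1) = 0
Solving this homogeneous linear system for the smallest-integer solution (first nonzero entry positive) gives (3, -2, 1).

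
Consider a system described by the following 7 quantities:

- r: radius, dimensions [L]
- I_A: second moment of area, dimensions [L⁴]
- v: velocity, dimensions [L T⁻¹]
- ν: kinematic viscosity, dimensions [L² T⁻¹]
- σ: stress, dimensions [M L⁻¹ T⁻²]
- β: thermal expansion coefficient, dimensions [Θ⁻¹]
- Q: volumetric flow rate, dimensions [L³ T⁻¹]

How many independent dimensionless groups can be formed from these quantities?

There are 7 variables and 4 base dimensions (M, L, T, Θ).
The dimension matrix has rank 4.
Independent dimensionless groups: 7 − 4 = 3.

3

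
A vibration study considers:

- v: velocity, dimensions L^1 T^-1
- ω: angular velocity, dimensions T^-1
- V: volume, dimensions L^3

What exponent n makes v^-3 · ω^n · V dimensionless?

Balance the T exponent: (-1)·n from ω, plus −3·(-1) + (0) = 3 from the rest, must sum to zero.
−n + 3 = 0, so n = 3.

3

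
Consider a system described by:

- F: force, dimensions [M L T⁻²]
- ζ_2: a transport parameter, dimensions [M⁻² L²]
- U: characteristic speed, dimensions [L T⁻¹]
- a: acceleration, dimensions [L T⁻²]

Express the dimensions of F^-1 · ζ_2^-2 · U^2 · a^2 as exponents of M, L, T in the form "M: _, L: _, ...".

M: 3, L: -1, T: -4

Collect each base-dimension exponent across the product:
  M: −(1) − 2·(-2) + 2·(0) + 2·(0) = 3
  L: −(1) − 2·(2) + 2·(1) + 2·(1) = -1
  T: −(-2) − 2·(0) + 2·(-1) + 2·(-2) = -4
So the dimensions are [M³ L⁻¹ T⁻⁴].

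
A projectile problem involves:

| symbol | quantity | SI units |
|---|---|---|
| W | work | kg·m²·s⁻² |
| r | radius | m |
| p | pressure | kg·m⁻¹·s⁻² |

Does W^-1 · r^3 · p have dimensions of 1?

yes

Sum the exponent of each base dimension across the product:
  M: −[W]_M + 3·[r]_M + [p]_M = −(1) + 3·(0) + (1) = 0
  L: −[W]_L + 3·[r]_L + [p]_L = −(2) + 3·(1) + (-1) = 0
  T: −[W]_T + 3·[r]_T + [p]_T = −(-2) + 3·(0) + (-2) = 0
All base exponents vanish — dimensionless.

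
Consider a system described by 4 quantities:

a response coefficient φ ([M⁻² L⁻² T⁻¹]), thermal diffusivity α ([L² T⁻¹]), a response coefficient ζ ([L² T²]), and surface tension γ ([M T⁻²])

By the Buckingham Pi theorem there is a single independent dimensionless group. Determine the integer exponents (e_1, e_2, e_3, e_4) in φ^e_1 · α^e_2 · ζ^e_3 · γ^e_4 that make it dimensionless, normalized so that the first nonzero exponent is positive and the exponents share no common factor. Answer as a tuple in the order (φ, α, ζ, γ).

M: e_1·(-2) + e_2·(0) + e_3·(0) + e_4·(1) = 0
L: e_1·(-2) + e_2·(2) + e_3·(2) + e_4·(0) = 0
T: e_1·(-1) + e_2·(-1) + e_3·(2) + e_4·(-2) = 0
Solving this homogeneous linear system for the smallest-integer solution (first nonzero entry positive) gives (1, -1, 2, 2).

(1, -1, 2, 2)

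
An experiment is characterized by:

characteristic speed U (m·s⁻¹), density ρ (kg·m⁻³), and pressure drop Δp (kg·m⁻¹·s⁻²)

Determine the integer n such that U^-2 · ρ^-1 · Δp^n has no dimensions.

Balance the M exponent: (1)·n from Δp, plus −2·(0) − (1) = -1 from the rest, must sum to zero.
n − 1 = 0, so n = 1.

1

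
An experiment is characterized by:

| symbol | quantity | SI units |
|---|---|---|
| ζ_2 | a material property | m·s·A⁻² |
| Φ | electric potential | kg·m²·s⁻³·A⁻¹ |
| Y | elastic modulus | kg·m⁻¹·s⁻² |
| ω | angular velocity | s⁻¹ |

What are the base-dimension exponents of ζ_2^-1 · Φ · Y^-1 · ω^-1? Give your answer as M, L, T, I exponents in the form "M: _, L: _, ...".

M: 0, L: 2, T: -1, I: 1

Collect each base-dimension exponent across the product:
  M: −(0) + (1) − (1) − (0) = 0
  L: −(1) + (2) − (-1) − (0) = 2
  T: −(1) + (-3) − (-2) − (-1) = -1
  I: −(-2) + (-1) − (0) − (0) = 1
So the dimensions are [L² T⁻¹ I].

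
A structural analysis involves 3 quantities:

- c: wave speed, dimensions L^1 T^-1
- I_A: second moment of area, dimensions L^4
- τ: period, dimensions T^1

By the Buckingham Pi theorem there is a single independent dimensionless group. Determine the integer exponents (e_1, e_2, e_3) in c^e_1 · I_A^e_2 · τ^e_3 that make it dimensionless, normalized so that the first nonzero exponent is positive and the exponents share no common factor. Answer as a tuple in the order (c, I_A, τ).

(4, -1, 4)

L: e_1·(1) + e_2·(4) + e_3·(0) = 0
T: e_1·(-1) + e_2·(0) + e_3·(1) = 0
Solving this homogeneous linear system for the smallest-integer solution (first nonzero entry positive) gives (4, -1, 4).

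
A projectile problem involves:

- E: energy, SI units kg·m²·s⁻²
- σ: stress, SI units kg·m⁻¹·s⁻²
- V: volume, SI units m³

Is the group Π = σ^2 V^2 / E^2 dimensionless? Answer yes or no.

Sum the exponent of each base dimension across the product:
  M: −2·[E]_M + 2·[σ]_M + 2·[V]_M = −2·(1) + 2·(1) + 2·(0) = 0
  L: −2·[E]_L + 2·[σ]_L + 2·[V]_L = −2·(2) + 2·(-1) + 2·(3) = 0
  T: −2·[E]_T + 2·[σ]_T + 2·[V]_T = −2·(-2) + 2·(-2) + 2·(0) = 0
All base exponents vanish — dimensionless.

yes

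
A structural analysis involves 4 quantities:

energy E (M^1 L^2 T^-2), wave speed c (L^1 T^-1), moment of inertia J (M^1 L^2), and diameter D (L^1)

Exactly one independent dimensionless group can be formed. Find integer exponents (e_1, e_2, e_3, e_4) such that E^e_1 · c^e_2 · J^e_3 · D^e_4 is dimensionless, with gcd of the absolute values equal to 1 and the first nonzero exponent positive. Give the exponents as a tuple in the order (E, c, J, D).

(1, -2, -1, 2)

M: e_1·(1) + e_2·(0) + e_3·(1) + e_4·(0) = 0
L: e_1·(2) + e_2·(1) + e_3·(2) + e_4·(1) = 0
T: e_1·(-2) + e_2·(-1) + e_3·(0) + e_4·(0) = 0
Solving this homogeneous linear system for the smallest-integer solution (first nonzero entry positive) gives (1, -2, -1, 2).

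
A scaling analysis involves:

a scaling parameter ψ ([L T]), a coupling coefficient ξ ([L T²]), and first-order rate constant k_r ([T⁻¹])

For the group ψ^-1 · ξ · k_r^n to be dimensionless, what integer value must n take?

1

Balance the T exponent: (-1)·n from k_r, plus −(1) + (2) = 1 from the rest, must sum to zero.
−n + 1 = 0, so n = 1.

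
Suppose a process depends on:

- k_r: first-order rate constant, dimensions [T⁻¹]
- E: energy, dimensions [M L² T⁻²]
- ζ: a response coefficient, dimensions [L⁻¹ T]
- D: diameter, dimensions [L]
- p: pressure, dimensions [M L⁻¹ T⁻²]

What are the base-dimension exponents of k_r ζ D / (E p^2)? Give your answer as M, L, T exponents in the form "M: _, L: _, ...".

Collect each base-dimension exponent across the product:
  M: (0) − (1) + (0) + (0) − 2·(1) = -3
  L: (0) − (2) + (-1) + (1) − 2·(-1) = 0
  T: (-1) − (-2) + (1) + (0) − 2·(-2) = 6
So the dimensions are [M⁻³ T⁶].

M: -3, L: 0, T: 6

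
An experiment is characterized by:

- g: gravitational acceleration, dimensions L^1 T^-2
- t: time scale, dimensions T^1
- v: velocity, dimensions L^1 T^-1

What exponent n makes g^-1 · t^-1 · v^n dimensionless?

Balance the L exponent: (1)·n from v, plus −(1) − (0) = -1 from the rest, must sum to zero.
n − 1 = 0, so n = 1.

1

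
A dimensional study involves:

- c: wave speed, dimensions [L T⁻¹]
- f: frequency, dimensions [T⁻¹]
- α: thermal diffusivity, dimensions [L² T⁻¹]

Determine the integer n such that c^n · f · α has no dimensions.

-2

Balance the L exponent: (1)·n from c, plus (0) + (2) = 2 from the rest, must sum to zero.
n + 2 = 0, so n = -2.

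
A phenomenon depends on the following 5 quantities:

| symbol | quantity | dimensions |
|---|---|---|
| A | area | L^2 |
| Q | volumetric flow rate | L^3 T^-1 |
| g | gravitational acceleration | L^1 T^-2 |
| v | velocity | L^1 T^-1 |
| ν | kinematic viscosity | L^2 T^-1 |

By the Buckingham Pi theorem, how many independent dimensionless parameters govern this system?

3

There are 5 variables and 2 base dimensions (L, T).
The dimension matrix has rank 2.
Independent dimensionless groups: 5 − 2 = 3.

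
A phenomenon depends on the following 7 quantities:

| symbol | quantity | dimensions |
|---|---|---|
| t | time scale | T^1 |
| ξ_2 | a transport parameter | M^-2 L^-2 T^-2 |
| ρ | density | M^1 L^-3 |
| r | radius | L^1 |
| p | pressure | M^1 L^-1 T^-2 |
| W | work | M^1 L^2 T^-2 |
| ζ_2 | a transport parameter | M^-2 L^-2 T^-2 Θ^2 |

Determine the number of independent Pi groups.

There are 7 variables and 4 base dimensions (M, L, T, Θ).
The dimension matrix has rank 4.
Independent dimensionless groups: 7 − 4 = 3.

3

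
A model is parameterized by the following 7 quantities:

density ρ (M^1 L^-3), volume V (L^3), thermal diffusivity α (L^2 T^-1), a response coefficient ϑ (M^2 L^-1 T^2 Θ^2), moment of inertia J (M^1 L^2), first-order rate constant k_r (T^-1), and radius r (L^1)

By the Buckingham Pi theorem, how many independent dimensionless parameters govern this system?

3

There are 7 variables and 4 base dimensions (M, L, T, Θ).
The dimension matrix has rank 4.
Independent dimensionless groups: 7 − 4 = 3.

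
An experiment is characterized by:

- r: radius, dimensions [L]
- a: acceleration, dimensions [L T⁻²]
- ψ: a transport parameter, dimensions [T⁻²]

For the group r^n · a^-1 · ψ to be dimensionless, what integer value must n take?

1

Balance the L exponent: (1)·n from r, plus −(1) + (0) = -1 from the rest, must sum to zero.
n − 1 = 0, so n = 1.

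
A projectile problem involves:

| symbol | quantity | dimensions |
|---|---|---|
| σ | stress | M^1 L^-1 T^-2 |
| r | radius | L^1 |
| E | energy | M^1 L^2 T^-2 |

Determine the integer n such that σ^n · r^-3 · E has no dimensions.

Balance the M exponent: (1)·n from σ, plus −3·(0) + (1) = 1 from the rest, must sum to zero.
n + 1 = 0, so n = -1.

-1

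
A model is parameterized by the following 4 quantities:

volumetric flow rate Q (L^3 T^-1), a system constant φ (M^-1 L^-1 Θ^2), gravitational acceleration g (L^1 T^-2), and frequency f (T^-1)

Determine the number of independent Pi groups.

1

There are 4 variables and 4 base dimensions (M, L, T, Θ).
The dimension matrix has rank 3 (less than 4: the dimension vectors are linearly dependent).
Independent dimensionless groups: 4 − 3 = 1.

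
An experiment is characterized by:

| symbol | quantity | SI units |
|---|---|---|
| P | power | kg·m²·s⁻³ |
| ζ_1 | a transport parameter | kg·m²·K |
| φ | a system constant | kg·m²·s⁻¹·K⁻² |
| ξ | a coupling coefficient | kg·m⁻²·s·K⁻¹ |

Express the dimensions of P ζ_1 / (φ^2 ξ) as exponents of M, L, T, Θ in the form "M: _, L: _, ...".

Collect each base-dimension exponent across the product:
  M: (1) + (1) − 2·(1) − (1) = -1
  L: (2) + (2) − 2·(2) − (-2) = 2
  T: (-3) + (0) − 2·(-1) − (1) = -2
  Θ: (0) + (1) − 2·(-2) − (-1) = 6
So the dimensions are [M⁻¹ L² T⁻² Θ⁶].

M: -1, L: 2, T: -2, Θ: 6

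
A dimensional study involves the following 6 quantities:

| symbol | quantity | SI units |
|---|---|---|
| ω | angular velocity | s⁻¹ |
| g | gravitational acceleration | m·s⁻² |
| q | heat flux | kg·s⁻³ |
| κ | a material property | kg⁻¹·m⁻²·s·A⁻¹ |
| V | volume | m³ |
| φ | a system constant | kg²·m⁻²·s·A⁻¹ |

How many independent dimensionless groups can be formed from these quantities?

2

There are 6 variables and 4 base dimensions (M, L, T, I).
The dimension matrix has rank 4.
Independent dimensionless groups: 6 − 4 = 2.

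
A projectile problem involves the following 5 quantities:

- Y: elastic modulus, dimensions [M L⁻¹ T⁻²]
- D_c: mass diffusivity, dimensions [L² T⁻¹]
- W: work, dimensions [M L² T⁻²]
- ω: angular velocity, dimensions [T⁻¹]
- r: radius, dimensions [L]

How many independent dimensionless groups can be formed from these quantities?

There are 5 variables and 3 base dimensions (M, L, T).
The dimension matrix has rank 3.
Independent dimensionless groups: 5 − 3 = 2.

2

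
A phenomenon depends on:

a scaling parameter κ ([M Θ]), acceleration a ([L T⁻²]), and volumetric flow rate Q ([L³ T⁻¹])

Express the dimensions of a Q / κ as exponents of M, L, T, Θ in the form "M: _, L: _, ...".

Collect each base-dimension exponent across the product:
  M: −(1) + (0) + (0) = -1
  L: −(0) + (1) + (3) = 4
  T: −(0) + (-2) + (-1) = -3
  Θ: −(1) + (0) + (0) = -1
So the dimensions are [M⁻¹ L⁴ T⁻³ Θ⁻¹].

M: -1, L: 4, T: -3, Θ: -1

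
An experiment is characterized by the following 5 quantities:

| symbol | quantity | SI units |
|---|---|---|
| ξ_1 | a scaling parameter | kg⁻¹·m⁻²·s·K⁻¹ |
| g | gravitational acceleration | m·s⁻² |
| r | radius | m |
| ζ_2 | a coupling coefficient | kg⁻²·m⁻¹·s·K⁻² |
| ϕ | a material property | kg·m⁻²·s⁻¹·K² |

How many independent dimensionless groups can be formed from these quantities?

There are 5 variables and 4 base dimensions (M, L, T, Θ).
The dimension matrix has rank 4.
Independent dimensionless groups: 5 − 4 = 1.

1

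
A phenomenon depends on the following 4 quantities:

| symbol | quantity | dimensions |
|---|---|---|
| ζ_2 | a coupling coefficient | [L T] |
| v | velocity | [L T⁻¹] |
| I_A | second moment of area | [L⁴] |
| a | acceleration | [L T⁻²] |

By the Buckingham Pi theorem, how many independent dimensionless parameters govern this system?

2

There are 4 variables and 2 base dimensions (L, T).
The dimension matrix has rank 2.
Independent dimensionless groups: 4 − 2 = 2.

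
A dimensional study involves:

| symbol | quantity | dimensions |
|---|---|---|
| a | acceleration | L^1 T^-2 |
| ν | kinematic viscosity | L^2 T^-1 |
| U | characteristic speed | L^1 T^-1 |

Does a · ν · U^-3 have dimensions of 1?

Sum the exponent of each base dimension across the product:
  M: [a]_M + [ν]_M − 3·[U]_M = (0) + (0) − 3·(0) = 0
  L: [a]_L + [ν]_L − 3·[U]_L = (1) + (2) − 3·(1) = 0
  T: [a]_T + [ν]_T − 3·[U]_T = (-2) + (-1) − 3·(-1) = 0
All base exponents vanish — dimensionless.

yes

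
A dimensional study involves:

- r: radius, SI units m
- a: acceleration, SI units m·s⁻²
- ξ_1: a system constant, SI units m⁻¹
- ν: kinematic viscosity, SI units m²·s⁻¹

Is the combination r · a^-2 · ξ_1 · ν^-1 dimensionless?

no

Sum the exponent of each base dimension across the product:
  L: [r]_L − 2·[a]_L + [ξ_1]_L − [ν]_L = (1) − 2·(1) + (-1) − (2) = -4
  T: [r]_T − 2·[a]_T + [ξ_1]_T − [ν]_T = (0) − 2·(-2) + (0) − (-1) = 5
Net dimensions [L⁻⁴ T⁵] ≠ [1] — not dimensionless.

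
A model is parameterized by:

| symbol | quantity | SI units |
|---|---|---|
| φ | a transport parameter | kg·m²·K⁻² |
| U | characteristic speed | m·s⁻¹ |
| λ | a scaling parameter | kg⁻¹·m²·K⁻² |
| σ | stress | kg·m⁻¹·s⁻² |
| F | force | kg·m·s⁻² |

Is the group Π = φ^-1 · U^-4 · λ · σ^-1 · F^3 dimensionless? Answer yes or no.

Sum the exponent of each base dimension across the product:
  M: −[φ]_M − 4·[U]_M + [λ]_M − [σ]_M + 3·[F]_M = −(1) − 4·(0) + (-1) − (1) + 3·(1) = 0
  L: −[φ]_L − 4·[U]_L + [λ]_L − [σ]_L + 3·[F]_L = −(2) − 4·(1) + (2) − (-1) + 3·(1) = 0
  T: −[φ]_T − 4·[U]_T + [λ]_T − [σ]_T + 3·[F]_T = −(0) − 4·(-1) + (0) − (-2) + 3·(-2) = 0
  Θ: −[φ]_Θ − 4·[U]_Θ + [λ]_Θ − [σ]_Θ + 3·[F]_Θ = −(-2) − 4·(0) + (-2) − (0) + 3·(0) = 0
All base exponents vanish — dimensionless.

yes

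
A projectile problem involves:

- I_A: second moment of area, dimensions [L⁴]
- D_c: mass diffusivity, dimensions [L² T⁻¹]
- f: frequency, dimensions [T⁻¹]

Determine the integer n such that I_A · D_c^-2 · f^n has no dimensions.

2

Balance the T exponent: (-1)·n from f, plus (0) − 2·(-1) = 2 from the rest, must sum to zero.
−n + 2 = 0, so n = 2.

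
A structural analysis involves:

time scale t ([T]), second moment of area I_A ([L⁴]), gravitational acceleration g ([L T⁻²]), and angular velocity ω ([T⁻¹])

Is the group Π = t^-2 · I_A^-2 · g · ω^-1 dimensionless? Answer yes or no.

Sum the exponent of each base dimension across the product:
  L: −2·[t]_L − 2·[I_A]_L + [g]_L − [ω]_L = −2·(0) − 2·(4) + (1) − (0) = -7
  T: −2·[t]_T − 2·[I_A]_T + [g]_T − [ω]_T = −2·(1) − 2·(0) + (-2) − (-1) = -3
Net dimensions [L⁻⁷ T⁻³] ≠ [1] — not dimensionless.

no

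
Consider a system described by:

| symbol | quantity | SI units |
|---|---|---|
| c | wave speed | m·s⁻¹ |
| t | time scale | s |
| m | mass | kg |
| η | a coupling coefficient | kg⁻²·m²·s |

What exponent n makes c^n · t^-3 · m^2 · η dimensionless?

Balance the L exponent: (1)·n from c, plus −3·(0) + 2·(0) + (2) = 2 from the rest, must sum to zero.
n + 2 = 0, so n = -2.

-2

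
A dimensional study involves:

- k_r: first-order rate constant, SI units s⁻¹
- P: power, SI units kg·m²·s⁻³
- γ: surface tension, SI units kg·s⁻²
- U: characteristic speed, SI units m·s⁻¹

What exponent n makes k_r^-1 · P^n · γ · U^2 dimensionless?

Balance the M exponent: (1)·n from P, plus −(0) + (1) + 2·(0) = 1 from the rest, must sum to zero.
n + 1 = 0, so n = -1.

-1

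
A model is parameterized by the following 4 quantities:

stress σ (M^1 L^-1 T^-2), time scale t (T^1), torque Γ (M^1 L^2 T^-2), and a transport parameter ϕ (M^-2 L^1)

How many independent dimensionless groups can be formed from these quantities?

There are 4 variables and 3 base dimensions (M, L, T).
The dimension matrix has rank 3.
Independent dimensionless groups: 4 − 3 = 1.

1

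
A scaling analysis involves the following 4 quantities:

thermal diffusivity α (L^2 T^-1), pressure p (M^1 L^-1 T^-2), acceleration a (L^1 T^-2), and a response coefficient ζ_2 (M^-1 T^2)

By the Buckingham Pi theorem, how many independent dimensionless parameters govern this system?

1

There are 4 variables and 3 base dimensions (M, L, T).
The dimension matrix has rank 3.
Independent dimensionless groups: 4 − 3 = 1.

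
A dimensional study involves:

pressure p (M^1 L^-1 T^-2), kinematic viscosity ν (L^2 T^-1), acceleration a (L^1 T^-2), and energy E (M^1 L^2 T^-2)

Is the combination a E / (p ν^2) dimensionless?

Sum the exponent of each base dimension across the product:
  M: −[p]_M − 2·[ν]_M + [a]_M + [E]_M = −(1) − 2·(0) + (0) + (1) = 0
  L: −[p]_L − 2·[ν]_L + [a]_L + [E]_L = −(-1) − 2·(2) + (1) + (2) = 0
  T: −[p]_T − 2·[ν]_T + [a]_T + [E]_T = −(-2) − 2·(-1) + (-2) + (-2) = 0
  Θ: −[p]_Θ − 2·[ν]_Θ + [a]_Θ + [E]_Θ = −(0) − 2·(0) + (0) + (0) = 0
All base exponents vanish — dimensionless.

yes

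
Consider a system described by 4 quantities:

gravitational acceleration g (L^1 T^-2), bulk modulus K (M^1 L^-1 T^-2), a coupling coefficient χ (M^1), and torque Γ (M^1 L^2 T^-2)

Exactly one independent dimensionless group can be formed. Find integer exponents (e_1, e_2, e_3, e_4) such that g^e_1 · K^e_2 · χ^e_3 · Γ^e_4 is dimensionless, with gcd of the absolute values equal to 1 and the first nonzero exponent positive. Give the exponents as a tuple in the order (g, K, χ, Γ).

(3, -1, 3, -2)

M: e_1·(0) + e_2·(1) + e_3·(1) + e_4·(1) = 0
L: e_1·(1) + e_2·(-1) + e_3·(0) + e_4·(2) = 0
T: e_1·(-2) + e_2·(-2) + e_3·(0) + e_4·(-2) = 0
Solving this homogeneous linear system for the smallest-integer solution (first nonzero entry positive) gives (3, -1, 3, -2).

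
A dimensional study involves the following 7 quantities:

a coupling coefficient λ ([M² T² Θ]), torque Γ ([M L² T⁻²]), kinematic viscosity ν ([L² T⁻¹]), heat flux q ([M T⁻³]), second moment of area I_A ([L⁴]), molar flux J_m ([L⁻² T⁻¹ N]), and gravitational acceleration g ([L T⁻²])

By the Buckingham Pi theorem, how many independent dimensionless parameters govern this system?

2

There are 7 variables and 5 base dimensions (M, L, T, Θ, N).
The dimension matrix has rank 5.
Independent dimensionless groups: 7 − 5 = 2.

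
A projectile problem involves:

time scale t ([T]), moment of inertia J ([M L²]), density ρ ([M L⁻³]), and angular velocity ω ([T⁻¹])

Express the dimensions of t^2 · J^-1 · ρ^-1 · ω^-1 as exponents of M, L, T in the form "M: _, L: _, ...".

M: -2, L: 1, T: 3

Collect each base-dimension exponent across the product:
  M: 2·(0) − (1) − (1) − (0) = -2
  L: 2·(0) − (2) − (-3) − (0) = 1
  T: 2·(1) − (0) − (0) − (-1) = 3
So the dimensions are [M⁻² L T³].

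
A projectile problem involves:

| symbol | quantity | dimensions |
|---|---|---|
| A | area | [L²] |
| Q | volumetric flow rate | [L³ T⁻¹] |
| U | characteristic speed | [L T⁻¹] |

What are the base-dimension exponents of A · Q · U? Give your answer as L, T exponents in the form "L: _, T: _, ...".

L: 6, T: -2

Collect each base-dimension exponent across the product:
  L: (2) + (3) + (1) = 6
  T: (0) + (-1) + (-1) = -2
So the dimensions are [L⁶ T⁻²].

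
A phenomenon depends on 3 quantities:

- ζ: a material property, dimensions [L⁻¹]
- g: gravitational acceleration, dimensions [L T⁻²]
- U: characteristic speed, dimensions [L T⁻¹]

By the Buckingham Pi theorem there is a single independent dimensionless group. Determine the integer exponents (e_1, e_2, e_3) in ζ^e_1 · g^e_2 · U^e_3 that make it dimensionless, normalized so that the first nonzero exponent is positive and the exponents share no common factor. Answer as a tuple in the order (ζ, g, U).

L: e_1·(-1) + e_2·(1) + e_3·(1) = 0
T: e_1·(0) + e_2·(-2) + e_3·(-1) = 0
Solving this homogeneous linear system for the smallest-integer solution (first nonzero entry positive) gives (1, -1, 2).

(1, -1, 2)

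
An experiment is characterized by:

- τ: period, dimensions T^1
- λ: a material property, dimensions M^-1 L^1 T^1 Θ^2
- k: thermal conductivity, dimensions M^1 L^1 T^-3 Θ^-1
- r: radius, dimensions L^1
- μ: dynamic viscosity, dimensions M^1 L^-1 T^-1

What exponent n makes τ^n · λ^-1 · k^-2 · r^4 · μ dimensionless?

-4

Balance the T exponent: (1)·n from τ, plus −(1) − 2·(-3) + 4·(0) + (-1) = 4 from the rest, must sum to zero.
n + 4 = 0, so n = -4.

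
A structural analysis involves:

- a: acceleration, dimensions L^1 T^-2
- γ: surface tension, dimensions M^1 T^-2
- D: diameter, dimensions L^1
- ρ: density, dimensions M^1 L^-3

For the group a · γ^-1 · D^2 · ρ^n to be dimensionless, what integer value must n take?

1

Balance the M exponent: (1)·n from ρ, plus (0) − (1) + 2·(0) = -1 from the rest, must sum to zero.
n − 1 = 0, so n = 1.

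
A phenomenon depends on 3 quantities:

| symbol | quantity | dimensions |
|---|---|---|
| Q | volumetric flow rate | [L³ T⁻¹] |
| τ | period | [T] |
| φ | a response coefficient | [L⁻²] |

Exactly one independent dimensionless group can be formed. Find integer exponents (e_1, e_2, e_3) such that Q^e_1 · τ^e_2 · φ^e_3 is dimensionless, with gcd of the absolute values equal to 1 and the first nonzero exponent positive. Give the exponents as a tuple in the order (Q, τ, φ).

L: e_1·(3) + e_2·(0) + e_3·(-2) = 0
T: e_1·(-1) + e_2·(1) + e_3·(0) = 0
Solving this homogeneous linear system for the smallest-integer solution (first nonzero entry positive) gives (2, 2, 3).

(2, 2, 3)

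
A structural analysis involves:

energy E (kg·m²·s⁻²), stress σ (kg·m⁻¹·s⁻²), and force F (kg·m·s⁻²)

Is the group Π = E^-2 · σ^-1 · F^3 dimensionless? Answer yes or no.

Sum the exponent of each base dimension across the product:
  M: −2·[E]_M − [σ]_M + 3·[F]_M = −2·(1) − (1) + 3·(1) = 0
  L: −2·[E]_L − [σ]_L + 3·[F]_L = −2·(2) − (-1) + 3·(1) = 0
  T: −2·[E]_T − [σ]_T + 3·[F]_T = −2·(-2) − (-2) + 3·(-2) = 0
All base exponents vanish — dimensionless.

yes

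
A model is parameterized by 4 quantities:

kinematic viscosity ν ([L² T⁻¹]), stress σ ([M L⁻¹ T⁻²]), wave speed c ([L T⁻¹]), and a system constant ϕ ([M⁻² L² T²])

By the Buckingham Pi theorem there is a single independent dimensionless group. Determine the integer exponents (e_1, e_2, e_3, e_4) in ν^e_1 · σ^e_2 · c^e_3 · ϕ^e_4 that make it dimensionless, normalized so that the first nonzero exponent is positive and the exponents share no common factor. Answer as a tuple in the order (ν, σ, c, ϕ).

(2, 2, -4, 1)

M: e_1·(0) + e_2·(1) + e_3·(0) + e_4·(-2) = 0
L: e_1·(2) + e_2·(-1) + e_3·(1) + e_4·(2) = 0
T: e_1·(-1) + e_2·(-2) + e_3·(-1) + e_4·(2) = 0
Solving this homogeneous linear system for the smallest-integer solution (first nonzero entry positive) gives (2, 2, -4, 1).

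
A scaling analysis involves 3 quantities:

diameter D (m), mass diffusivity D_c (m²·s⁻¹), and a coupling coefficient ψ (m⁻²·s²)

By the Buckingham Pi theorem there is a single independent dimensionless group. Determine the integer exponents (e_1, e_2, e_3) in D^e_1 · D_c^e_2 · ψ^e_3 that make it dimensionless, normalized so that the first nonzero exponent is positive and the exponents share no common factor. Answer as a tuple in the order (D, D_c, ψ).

(2, -2, -1)

L: e_1·(1) + e_2·(2) + e_3·(-2) = 0
T: e_1·(0) + e_2·(-1) + e_3·(2) = 0
Solving this homogeneous linear system for the smallest-integer solution (first nonzero entry positive) gives (2, -2, -1).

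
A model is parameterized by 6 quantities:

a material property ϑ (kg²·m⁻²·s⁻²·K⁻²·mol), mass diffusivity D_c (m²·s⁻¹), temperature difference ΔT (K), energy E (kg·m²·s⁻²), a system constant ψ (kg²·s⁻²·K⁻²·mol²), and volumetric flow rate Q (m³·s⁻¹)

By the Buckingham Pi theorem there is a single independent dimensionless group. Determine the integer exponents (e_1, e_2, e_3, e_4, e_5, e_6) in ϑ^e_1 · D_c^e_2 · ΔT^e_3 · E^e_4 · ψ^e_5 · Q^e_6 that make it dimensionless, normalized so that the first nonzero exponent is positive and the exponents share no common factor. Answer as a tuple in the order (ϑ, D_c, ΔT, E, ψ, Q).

(2, -2, 2, -2, -1, 4)

M: e_1·(2) + e_2·(0) + e_3·(0) + e_4·(1) + e_5·(2) + e_6·(0) = 0
L: e_1·(-2) + e_2·(2) + e_3·(0) + e_4·(2) + e_5·(0) + e_6·(3) = 0
T: e_1·(-2) + e_2·(-1) + e_3·(0) + e_4·(-2) + e_5·(-2) + e_6·(-1) = 0
Θ: e_1·(-2) + e_2·(0) + e_3·(1) + e_4·(0) + e_5·(-2) + e_6·(0) = 0
N: e_1·(1) + e_2·(0) + e_3·(0) + e_4·(0) + e_5·(2) + e_6·(0) = 0
Solving this homogeneous linear system for the smallest-integer solution (first nonzero entry positive) gives (2, -2, 2, -2, -1, 4).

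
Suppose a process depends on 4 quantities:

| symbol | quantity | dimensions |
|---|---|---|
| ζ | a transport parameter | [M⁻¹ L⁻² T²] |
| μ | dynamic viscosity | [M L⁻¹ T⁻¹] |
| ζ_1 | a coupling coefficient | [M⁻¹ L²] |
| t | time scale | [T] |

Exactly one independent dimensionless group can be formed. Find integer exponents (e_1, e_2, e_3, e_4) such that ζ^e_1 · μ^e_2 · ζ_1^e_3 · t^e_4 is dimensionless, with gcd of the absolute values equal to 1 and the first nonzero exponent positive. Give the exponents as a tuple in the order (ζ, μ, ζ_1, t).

M: e_1·(-1) + e_2·(1) + e_3·(-1) + e_4·(0) = 0
L: e_1·(-2) + e_2·(-1) + e_3·(2) + e_4·(0) = 0
T: e_1·(2) + e_2·(-1) + e_3·(0) + e_4·(1) = 0
Solving this homogeneous linear system for the smallest-integer solution (first nonzero entry positive) gives (1, 4, 3, 2).

(1, 4, 3, 2)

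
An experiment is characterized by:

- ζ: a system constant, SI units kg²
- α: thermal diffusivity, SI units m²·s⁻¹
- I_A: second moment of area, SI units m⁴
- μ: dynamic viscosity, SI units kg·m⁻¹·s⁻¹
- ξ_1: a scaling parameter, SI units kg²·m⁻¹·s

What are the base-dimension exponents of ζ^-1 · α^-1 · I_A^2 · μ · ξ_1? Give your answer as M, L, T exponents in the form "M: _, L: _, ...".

Collect each base-dimension exponent across the product:
  M: −(2) − (0) + 2·(0) + (1) + (2) = 1
  L: −(0) − (2) + 2·(4) + (-1) + (-1) = 4
  T: −(0) − (-1) + 2·(0) + (-1) + (1) = 1
So the dimensions are [M L⁴ T].

M: 1, L: 4, T: 1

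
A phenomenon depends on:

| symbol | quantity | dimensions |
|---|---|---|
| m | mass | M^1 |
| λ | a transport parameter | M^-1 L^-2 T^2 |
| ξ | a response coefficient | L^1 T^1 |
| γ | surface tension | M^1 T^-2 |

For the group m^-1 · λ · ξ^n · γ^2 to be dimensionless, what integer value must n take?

Balance the L exponent: (1)·n from ξ, plus −(0) + (-2) + 2·(0) = -2 from the rest, must sum to zero.
n − 2 = 0, so n = 2.

2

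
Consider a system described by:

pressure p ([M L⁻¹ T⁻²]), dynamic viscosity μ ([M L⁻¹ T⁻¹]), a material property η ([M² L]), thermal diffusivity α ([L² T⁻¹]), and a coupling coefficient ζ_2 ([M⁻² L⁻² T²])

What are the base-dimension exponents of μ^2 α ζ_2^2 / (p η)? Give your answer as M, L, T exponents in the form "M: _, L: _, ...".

M: -5, L: -4, T: 3

Collect each base-dimension exponent across the product:
  M: −(1) + 2·(1) − (2) + (0) + 2·(-2) = -5
  L: −(-1) + 2·(-1) − (1) + (2) + 2·(-2) = -4
  T: −(-2) + 2·(-1) − (0) + (-1) + 2·(2) = 3
So the dimensions are [M⁻⁵ L⁻⁴ T³].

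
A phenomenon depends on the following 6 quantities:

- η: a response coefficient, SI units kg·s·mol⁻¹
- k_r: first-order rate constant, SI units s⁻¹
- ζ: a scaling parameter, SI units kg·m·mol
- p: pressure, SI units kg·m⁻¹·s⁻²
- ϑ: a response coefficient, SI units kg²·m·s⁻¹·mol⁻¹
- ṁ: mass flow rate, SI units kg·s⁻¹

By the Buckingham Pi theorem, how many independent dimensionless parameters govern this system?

2

There are 6 variables and 4 base dimensions (M, L, T, N).
The dimension matrix has rank 4.
Independent dimensionless groups: 6 − 4 = 2.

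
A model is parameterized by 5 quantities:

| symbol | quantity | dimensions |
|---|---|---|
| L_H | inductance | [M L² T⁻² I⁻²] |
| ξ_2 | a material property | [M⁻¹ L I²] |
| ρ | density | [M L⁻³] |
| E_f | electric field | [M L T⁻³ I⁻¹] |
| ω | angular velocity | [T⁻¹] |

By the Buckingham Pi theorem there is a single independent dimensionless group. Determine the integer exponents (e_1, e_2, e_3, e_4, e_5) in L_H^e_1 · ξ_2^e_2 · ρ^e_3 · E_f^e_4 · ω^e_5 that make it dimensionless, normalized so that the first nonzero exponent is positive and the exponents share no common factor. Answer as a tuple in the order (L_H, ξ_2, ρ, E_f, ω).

(2, 1, 1, -2, 2)

M: e_1·(1) + e_2·(-1) + e_3·(1) + e_4·(1) + e_5·(0) = 0
L: e_1·(2) + e_2·(1) + e_3·(-3) + e_4·(1) + e_5·(0) = 0
T: e_1·(-2) + e_2·(0) + e_3·(0) + e_4·(-3) + e_5·(-1) = 0
I: e_1·(-2) + e_2·(2) + e_3·(0) + e_4·(-1) + e_5·(0) = 0
Solving this homogeneous linear system for the smallest-integer solution (first nonzero entry positive) gives (2, 1, 1, -2, 2).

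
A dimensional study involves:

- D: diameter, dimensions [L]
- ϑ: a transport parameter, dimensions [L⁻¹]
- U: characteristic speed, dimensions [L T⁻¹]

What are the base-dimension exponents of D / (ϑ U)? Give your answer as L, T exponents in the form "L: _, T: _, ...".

Collect each base-dimension exponent across the product:
  L: (1) − (-1) − (1) = 1
  T: (0) − (0) − (-1) = 1
So the dimensions are [L T].

L: 1, T: 1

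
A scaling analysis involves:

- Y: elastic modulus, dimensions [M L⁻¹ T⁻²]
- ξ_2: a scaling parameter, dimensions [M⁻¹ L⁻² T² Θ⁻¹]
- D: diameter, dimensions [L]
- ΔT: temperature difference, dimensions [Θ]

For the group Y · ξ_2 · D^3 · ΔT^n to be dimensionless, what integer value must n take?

1

Balance the Θ exponent: (1)·n from ΔT, plus (0) + (-1) + 3·(0) = -1 from the rest, must sum to zero.
n − 1 = 0, so n = 1.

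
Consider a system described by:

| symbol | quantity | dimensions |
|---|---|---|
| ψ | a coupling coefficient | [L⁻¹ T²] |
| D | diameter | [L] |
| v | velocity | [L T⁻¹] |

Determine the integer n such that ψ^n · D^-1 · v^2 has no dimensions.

1

Balance the L exponent: (-1)·n from ψ, plus −(1) + 2·(1) = 1 from the rest, must sum to zero.
−n + 1 = 0, so n = 1.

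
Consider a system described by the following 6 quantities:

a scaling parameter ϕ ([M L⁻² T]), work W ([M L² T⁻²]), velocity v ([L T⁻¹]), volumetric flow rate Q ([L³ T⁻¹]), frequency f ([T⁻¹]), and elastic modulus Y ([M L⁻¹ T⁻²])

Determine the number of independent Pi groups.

3

There are 6 variables and 3 base dimensions (M, L, T).
The dimension matrix has rank 3.
Independent dimensionless groups: 6 − 3 = 3.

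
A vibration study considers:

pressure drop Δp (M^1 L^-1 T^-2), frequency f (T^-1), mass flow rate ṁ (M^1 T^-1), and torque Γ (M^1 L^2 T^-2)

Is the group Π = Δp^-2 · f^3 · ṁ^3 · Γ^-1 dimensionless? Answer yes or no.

Sum the exponent of each base dimension across the product:
  M: −2·[Δp]_M + 3·[f]_M + 3·[ṁ]_M − [Γ]_M = −2·(1) + 3·(0) + 3·(1) − (1) = 0
  L: −2·[Δp]_L + 3·[f]_L + 3·[ṁ]_L − [Γ]_L = −2·(-1) + 3·(0) + 3·(0) − (2) = 0
  T: −2·[Δp]_T + 3·[f]_T + 3·[ṁ]_T − [Γ]_T = −2·(-2) + 3·(-1) + 3·(-1) − (-2) = 0
All base exponents vanish — dimensionless.

yes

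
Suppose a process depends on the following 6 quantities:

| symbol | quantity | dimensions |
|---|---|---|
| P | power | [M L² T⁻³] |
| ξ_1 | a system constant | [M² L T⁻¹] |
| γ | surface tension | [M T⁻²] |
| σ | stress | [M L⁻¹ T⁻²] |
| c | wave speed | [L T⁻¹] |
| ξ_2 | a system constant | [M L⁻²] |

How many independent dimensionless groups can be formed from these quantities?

There are 6 variables and 3 base dimensions (M, L, T).
The dimension matrix has rank 3.
Independent dimensionless groups: 6 − 3 = 3.

3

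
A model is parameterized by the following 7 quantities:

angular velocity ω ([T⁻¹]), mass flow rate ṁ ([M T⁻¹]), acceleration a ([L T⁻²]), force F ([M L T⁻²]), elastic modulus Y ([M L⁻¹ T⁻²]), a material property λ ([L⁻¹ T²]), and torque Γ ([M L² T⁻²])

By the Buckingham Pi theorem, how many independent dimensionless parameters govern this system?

4

There are 7 variables and 3 base dimensions (M, L, T).
The dimension matrix has rank 3.
Independent dimensionless groups: 7 − 3 = 4.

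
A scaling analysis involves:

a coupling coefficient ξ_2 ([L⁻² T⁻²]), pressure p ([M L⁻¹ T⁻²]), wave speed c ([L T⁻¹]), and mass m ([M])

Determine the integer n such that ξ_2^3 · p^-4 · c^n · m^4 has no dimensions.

Balance the L exponent: (1)·n from c, plus 3·(-2) − 4·(-1) + 4·(0) = -2 from the rest, must sum to zero.
n − 2 = 0, so n = 2.

2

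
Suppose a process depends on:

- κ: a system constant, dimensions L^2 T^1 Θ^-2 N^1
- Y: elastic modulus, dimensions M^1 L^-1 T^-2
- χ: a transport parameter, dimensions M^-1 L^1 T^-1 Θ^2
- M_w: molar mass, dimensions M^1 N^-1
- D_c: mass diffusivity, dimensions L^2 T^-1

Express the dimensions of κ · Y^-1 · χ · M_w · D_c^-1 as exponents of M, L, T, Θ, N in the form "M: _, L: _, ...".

M: -1, L: 2, T: 3, Θ: 0, N: 0

Collect each base-dimension exponent across the product:
  M: (0) − (1) + (-1) + (1) − (0) = -1
  L: (2) − (-1) + (1) + (0) − (2) = 2
  T: (1) − (-2) + (-1) + (0) − (-1) = 3
  Θ: (-2) − (0) + (2) + (0) − (0) = 0
  N: (1) − (0) + (0) + (-1) − (0) = 0
So the dimensions are [M⁻¹ L² T³].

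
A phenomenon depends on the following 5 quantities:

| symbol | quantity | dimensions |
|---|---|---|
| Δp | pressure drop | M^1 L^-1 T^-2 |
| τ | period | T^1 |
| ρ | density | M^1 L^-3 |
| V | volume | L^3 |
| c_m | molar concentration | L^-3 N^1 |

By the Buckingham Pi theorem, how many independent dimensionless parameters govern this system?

1

There are 5 variables and 4 base dimensions (M, L, T, N).
The dimension matrix has rank 4.
Independent dimensionless groups: 5 − 4 = 1.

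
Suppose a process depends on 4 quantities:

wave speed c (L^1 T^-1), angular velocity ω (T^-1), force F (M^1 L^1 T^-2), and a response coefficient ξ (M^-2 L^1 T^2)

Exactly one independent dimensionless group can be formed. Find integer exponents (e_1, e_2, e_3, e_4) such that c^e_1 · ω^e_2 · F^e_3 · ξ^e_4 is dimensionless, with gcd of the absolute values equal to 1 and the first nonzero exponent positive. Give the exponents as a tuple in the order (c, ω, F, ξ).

(3, -1, -2, -1)

M: e_1·(0) + e_2·(0) + e_3·(1) + e_4·(-2) = 0
L: e_1·(1) + e_2·(0) + e_3·(1) + e_4·(1) = 0
T: e_1·(-1) + e_2·(-1) + e_3·(-2) + e_4·(2) = 0
Solving this homogeneous linear system for the smallest-integer solution (first nonzero entry positive) gives (3, -1, -2, -1).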